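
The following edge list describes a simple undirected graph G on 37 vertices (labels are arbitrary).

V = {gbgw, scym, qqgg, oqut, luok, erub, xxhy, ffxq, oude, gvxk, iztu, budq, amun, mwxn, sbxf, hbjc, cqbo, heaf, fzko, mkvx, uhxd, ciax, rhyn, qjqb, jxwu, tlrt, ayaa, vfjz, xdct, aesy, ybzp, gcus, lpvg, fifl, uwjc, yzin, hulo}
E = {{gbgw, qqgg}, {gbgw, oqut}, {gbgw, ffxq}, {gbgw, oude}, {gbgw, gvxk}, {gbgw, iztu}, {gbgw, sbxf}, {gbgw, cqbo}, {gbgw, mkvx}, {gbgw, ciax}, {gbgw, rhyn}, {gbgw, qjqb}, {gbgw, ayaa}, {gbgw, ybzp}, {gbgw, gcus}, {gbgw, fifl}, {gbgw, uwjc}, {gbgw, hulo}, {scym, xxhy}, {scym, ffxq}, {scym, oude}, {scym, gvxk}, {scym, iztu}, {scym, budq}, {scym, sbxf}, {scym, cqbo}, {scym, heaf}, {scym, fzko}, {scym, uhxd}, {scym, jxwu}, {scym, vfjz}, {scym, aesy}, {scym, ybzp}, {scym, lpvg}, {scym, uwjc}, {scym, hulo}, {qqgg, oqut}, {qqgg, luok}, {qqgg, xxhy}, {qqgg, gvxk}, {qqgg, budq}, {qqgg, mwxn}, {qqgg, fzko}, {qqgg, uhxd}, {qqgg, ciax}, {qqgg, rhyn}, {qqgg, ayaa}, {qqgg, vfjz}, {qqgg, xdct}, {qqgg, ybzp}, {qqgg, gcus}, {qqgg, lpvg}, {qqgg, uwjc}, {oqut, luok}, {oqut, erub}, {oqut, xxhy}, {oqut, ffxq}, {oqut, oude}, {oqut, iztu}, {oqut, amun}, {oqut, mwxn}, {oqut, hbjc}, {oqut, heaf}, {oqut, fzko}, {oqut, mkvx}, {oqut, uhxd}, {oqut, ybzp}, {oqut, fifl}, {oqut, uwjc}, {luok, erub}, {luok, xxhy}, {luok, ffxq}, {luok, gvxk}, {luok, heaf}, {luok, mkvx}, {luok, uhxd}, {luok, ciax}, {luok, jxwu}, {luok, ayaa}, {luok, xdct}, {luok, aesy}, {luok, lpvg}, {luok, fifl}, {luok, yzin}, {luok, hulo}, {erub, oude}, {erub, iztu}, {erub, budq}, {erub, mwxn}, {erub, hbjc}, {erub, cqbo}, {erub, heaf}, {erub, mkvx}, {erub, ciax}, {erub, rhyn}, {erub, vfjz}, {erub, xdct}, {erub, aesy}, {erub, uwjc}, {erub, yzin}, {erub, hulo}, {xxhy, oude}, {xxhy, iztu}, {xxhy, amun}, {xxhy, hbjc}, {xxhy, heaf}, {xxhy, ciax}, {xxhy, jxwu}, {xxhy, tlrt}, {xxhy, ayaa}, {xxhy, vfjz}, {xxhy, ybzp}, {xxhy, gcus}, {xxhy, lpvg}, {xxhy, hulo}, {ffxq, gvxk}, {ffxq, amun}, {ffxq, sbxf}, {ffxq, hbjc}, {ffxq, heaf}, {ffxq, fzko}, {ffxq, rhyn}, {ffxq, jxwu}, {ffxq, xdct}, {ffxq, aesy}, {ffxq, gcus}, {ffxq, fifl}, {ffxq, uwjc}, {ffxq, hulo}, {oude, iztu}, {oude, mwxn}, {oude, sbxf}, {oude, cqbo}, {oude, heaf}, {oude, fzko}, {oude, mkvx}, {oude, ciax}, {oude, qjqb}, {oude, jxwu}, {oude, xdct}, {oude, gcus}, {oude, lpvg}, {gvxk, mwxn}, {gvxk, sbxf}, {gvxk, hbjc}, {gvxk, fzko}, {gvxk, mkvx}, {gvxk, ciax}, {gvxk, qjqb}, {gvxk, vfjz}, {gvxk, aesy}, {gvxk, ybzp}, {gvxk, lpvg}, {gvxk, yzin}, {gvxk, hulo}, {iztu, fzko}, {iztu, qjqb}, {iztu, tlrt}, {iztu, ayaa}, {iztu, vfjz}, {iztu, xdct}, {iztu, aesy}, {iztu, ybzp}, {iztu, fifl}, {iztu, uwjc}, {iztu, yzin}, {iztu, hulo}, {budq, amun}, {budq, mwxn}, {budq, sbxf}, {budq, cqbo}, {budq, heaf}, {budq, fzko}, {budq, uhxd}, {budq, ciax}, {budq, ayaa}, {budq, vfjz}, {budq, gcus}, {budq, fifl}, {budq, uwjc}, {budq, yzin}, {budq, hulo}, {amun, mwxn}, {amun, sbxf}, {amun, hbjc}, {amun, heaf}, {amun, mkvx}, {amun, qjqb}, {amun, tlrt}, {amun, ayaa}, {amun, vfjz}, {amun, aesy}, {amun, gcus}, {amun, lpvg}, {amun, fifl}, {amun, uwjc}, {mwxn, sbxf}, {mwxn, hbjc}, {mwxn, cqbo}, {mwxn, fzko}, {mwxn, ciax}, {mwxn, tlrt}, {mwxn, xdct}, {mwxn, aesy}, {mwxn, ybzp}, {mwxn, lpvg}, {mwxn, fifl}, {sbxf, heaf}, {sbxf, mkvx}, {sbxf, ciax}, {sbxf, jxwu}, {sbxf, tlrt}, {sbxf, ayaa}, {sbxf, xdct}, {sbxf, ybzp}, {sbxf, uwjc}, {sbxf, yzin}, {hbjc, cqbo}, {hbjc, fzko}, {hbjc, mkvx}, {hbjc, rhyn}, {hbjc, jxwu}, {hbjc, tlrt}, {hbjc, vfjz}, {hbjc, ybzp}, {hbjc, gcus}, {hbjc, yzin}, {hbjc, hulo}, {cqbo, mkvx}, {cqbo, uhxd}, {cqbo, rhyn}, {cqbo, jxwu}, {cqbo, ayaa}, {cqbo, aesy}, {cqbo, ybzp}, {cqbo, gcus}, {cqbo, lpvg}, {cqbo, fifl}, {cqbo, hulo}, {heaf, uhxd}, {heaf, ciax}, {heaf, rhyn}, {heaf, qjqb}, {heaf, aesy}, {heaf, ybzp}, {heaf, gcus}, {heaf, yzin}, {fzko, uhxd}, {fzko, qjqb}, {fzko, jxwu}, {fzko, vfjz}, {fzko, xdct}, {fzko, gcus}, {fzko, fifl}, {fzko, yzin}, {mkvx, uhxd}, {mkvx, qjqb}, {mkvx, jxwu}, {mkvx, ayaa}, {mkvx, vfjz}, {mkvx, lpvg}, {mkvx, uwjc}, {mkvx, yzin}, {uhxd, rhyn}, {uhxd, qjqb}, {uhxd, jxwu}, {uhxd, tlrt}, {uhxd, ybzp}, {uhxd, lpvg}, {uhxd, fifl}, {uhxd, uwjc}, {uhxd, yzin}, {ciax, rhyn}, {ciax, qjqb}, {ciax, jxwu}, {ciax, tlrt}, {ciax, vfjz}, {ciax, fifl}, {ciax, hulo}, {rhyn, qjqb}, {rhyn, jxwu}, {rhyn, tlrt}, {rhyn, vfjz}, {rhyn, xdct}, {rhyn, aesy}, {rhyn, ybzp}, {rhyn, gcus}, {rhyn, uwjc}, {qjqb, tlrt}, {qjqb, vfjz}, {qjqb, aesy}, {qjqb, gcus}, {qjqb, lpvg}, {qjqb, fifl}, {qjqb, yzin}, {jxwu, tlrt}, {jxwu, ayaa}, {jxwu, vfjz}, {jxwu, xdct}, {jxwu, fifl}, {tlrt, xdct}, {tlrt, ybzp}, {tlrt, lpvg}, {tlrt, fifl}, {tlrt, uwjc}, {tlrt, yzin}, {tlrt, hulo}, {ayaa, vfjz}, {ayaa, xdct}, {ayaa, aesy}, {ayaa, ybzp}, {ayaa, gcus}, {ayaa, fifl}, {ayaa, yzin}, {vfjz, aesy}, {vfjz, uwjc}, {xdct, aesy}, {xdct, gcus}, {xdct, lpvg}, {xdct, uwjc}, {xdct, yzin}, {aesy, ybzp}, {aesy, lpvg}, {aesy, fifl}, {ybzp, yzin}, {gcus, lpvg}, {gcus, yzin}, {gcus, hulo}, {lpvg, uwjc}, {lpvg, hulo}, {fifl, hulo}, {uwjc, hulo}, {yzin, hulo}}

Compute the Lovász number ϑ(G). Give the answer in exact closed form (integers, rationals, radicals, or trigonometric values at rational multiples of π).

Vertex qqgg has 18 neighbors: gbgw, oqut, luok, xxhy, gvxk, budq, mwxn, fzko, uhxd, ciax, rhyn, ayaa, vfjz, xdct, ybzp, gcus, lpvg, uwjc.
N(qjqb) = {gbgw, oude, gvxk, iztu, amun, heaf, fzko, mkvx, uhxd, ciax, rhyn, tlrt, vfjz, aesy, gcus, lpvg, fifl, yzin}, |N(qjqb)| = 18.
deg(aesy) = 18; N(aesy) = {scym, luok, erub, ffxq, gvxk, iztu, amun, mwxn, cqbo, heaf, rhyn, qjqb, ayaa, vfjz, xdct, ybzp, lpvg, fifl}.
Vertex hbjc has 18 neighbors: oqut, erub, xxhy, ffxq, gvxk, amun, mwxn, cqbo, fzko, mkvx, rhyn, jxwu, tlrt, vfjz, ybzp, gcus, yzin, hulo.
18-regular, N=37; strongly regular (37,18,8,9).
The 3 distinct eigenvalues: [18.0, 2.5414, -3.5414].
ϑ = −N·λ_min/(λ_max−λ_min) = −37·(-sqrt(37)/2 - 1/2)/(18−(-sqrt(37)/2 - 1/2)) = sqrt(37).
ϑ(G) ≈ 6.08276.

sqrt(37)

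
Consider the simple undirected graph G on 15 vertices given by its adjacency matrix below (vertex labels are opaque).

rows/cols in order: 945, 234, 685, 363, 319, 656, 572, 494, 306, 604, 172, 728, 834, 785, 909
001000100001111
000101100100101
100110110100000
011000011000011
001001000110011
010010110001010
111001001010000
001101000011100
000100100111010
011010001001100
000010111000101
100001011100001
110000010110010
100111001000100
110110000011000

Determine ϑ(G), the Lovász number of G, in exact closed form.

N(306) = {363, 572, 604, 172, 728, 785}, |N(306)| = 6.
N(656) = {234, 319, 572, 494, 728, 785}, |N(656)| = 6.
Vertex 572 has 6 neighbors: 945, 234, 685, 656, 306, 172.
deg(834) = 6; N(834) = {945, 234, 494, 604, 172, 785}.
Every vertex has degree 6 (N=15); this is K(6,2), the Kneser graph.
The 3 distinct eigenvalues: [6.0, 1.0, -3.0].
ϑ = −N·λ_min/(λ_max−λ_min) = −15·(-3)/(6−(-3)) = 5.
Numerically 5.0000.

5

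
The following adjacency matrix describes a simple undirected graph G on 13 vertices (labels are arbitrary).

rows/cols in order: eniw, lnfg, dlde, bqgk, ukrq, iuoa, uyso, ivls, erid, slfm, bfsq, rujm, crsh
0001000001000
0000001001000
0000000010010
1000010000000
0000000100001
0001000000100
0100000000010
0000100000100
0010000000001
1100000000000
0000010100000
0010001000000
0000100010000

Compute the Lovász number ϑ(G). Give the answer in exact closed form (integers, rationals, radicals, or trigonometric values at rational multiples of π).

N(ivls) = {ukrq, bfsq}, |N(ivls)| = 2.
N(lnfg) = {uyso, slfm}, |N(lnfg)| = 2.
N(crsh) = {ukrq, erid}, |N(crsh)| = 2.
N(slfm) = {eniw, lnfg}, |N(slfm)| = 2.
G on 13 vertices is 2-regular; a single 13-cycle (edge-transitive).
The 7 distinct eigenvalues: [2.0, 1.7709, 1.1361, 0.2411, -0.7092, -1.497, -1.9419].
−13·(-2*cos(pi/13)) / ((2)−(-2*cos(pi/13))) = 13*cos(pi/13)/(cos(pi/13) + 1) = ϑ(G).
ϑ(G) ≈ 6.4042.
6 ≤ 13*cos(pi/13)/(cos(pi/13) + 1) ≤ 7: both strict.

13*cos(pi/13)/(cos(pi/13) + 1)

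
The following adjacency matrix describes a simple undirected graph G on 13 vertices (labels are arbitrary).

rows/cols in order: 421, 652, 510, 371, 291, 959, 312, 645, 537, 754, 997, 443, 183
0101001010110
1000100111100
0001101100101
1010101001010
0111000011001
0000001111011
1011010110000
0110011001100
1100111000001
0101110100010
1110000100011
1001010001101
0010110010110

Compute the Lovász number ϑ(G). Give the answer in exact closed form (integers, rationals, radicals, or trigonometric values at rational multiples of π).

N(959) = {312, 645, 537, 754, 443, 183}, |N(959)| = 6.
Vertex 183 has 6 neighbors: 510, 291, 959, 537, 997, 443.
N(312) = {421, 510, 371, 959, 645, 537}, |N(312)| = 6.
deg(421) = 6; N(421) = {652, 371, 312, 537, 997, 443}.
Every vertex has degree 6 (N=13); SR(13,6,2,3) — a Paley graph.
A has 3 distinct eigenvalues ≈ [6.0, 1.3028, -2.3028].
With N=13: ϑ(G) = 13·(-(-sqrt(13)/2 - 1/2))/(6−(-sqrt(13)/2 - 1/2)) = sqrt(13).
Numerically 3.605551.

sqrt(13)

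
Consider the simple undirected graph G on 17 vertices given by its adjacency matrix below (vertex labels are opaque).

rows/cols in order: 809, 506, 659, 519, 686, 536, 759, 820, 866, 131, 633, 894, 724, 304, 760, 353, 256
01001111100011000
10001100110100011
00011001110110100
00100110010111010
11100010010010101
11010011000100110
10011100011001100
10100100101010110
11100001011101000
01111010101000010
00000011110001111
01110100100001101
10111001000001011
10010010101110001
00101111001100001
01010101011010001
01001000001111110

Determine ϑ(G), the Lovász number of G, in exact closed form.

sqrt(17)

N(866) = {809, 506, 659, 820, 131, 633, 894, 304}, |N(866)| = 8.
deg(353) = 8; N(353) = {506, 519, 536, 820, 131, 633, 724, 256}.
deg(633) = 8; N(633) = {759, 820, 866, 131, 304, 760, 353, 256}.
N(894) = {506, 659, 519, 536, 866, 304, 760, 256}, |N(894)| = 8.
17-vertex 8-regular graph: strongly regular (17,8,3,4).
spec(A) ≈ [8.0, 1.562, -2.562] (distinct, 3 d.p.).
−17·(-sqrt(17)/2 - 1/2) / ((8)−(-sqrt(17)/2 - 1/2)) = sqrt(17) = ϑ(G).
= 4.1231… (decimal).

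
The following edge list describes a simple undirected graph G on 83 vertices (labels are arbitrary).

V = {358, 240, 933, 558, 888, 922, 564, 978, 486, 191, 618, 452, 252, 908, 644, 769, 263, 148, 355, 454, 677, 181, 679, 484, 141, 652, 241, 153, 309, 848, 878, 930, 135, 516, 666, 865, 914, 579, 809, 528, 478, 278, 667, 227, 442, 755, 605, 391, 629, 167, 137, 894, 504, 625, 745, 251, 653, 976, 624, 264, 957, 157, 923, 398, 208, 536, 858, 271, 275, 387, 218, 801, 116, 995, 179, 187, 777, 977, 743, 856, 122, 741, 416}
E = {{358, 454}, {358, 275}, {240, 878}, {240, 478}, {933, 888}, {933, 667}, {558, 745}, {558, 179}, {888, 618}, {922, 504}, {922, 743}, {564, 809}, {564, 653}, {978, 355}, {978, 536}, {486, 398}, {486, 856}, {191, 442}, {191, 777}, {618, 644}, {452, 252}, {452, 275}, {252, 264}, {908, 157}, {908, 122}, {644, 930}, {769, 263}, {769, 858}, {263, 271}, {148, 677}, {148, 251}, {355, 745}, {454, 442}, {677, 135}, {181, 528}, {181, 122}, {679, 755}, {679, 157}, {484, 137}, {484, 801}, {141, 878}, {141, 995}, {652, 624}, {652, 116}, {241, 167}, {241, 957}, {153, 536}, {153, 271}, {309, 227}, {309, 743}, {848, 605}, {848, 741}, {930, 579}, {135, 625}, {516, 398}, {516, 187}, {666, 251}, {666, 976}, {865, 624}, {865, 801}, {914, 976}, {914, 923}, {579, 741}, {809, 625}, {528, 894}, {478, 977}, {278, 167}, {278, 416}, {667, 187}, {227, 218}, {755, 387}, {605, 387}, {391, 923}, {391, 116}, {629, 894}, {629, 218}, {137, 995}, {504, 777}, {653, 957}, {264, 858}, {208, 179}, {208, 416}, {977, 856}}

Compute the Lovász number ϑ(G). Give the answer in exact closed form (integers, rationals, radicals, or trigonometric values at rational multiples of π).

83*cos(pi/83)/(cos(pi/83) + 1)

deg(856) = 2; N(856) = {486, 977}.
N(923) = {914, 391}, |N(923)| = 2.
N(218) = {227, 629}, |N(218)| = 2.
N(191) = {442, 777}, |N(191)| = 2.
Regular of degree 2 on 83 vertices: connected 2-regular on 83 ⇒ C_{83}.
The 42 distinct eigenvalues: [2.0, 1.994272, 1.977121, 1.948645, 1.909008, 1.858436, 1.797219, 1.725708, 1.644312, 1.553498, 1.453785, 1.345745, 1.229997, 1.107203, 0.978068, 0.84333, 0.703762, 0.560163, 0.413355, 0.264179, 0.113491, -0.037848, -0.18897, -0.33901, -0.487108, -0.632415, -0.774101, -0.911352, -1.043383, -1.169438, -1.288794, -1.400768, -1.504719, -1.600051, -1.686218, -1.762726, -1.829138, -1.885072, -1.930209, -1.96429, -1.98712, -1.998568].
−83·(-2*cos(pi/83)) / ((2)−(-2*cos(pi/83))) = 83*cos(pi/83)/(cos(pi/83) + 1) = ϑ(G).
Numerically 41.485132588.
Lovász sandwich 41 ≤ 83*cos(pi/83)/(cos(pi/83) + 1) ≤ 42: both strict.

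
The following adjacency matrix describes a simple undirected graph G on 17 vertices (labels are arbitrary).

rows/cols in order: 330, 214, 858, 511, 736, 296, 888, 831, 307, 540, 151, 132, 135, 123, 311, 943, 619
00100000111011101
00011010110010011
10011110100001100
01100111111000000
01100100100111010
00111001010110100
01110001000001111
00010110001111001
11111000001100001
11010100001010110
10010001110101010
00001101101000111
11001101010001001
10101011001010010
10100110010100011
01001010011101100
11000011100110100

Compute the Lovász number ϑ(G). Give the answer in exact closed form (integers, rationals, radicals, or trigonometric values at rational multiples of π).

Vertex 943 has 8 neighbors: 214, 736, 888, 540, 151, 132, 123, 311.
Vertex 888 has 8 neighbors: 214, 858, 511, 831, 123, 311, 943, 619.
Vertex 311 has 8 neighbors: 330, 858, 296, 888, 540, 132, 943, 619.
deg(619) = 8; N(619) = {330, 214, 888, 831, 307, 132, 135, 311}.
deg(v) = 8 for all v (|V|=17); strongly regular (17,8,3,4).
spec(A) ≈ [8.0, 1.5616, -2.5616] (distinct, 4 d.p.).
Lovász: ϑ = −17(-sqrt(17)/2 - 1/2)/(8+-(-sqrt(17)/2 - 1/2)) = sqrt(17).
Numerically 4.123105626.

sqrt(17)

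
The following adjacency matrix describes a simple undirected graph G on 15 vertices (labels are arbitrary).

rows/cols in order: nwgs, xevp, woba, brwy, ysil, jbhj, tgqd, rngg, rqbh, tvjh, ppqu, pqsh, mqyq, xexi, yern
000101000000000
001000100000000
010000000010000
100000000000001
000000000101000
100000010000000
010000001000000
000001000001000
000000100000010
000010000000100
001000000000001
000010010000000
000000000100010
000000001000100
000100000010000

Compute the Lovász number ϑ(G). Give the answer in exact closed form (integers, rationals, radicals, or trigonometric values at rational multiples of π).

Vertex tvjh has 2 neighbors: ysil, mqyq.
Vertex rngg has 2 neighbors: jbhj, pqsh.
deg(xexi) = 2; N(xexi) = {rqbh, mqyq}.
Vertex yern has 2 neighbors: brwy, ppqu.
15-vertex 2-regular graph: connected 2-regular on 15 ⇒ C_{15}.
Distinct eigenvalues (to 4 d.p.): [2.0, 1.8271, 1.3383, 0.618, -0.2091, -1.0, -1.618, -1.9563].
With N=15: ϑ(G) = 15·(-(-1)*2*cos(pi/15))/(2−(-2*cos(pi/15))) = 15*cos(pi/15)/(cos(pi/15) + 1).
Numerically 7.417148.
Sandwich: α(G)=7 ≤ ϑ(G)=15*cos(pi/15)/(cos(pi/15) + 1) ≤ χ(Ḡ)=8 (both strict).

15*cos(pi/15)/(cos(pi/15) + 1)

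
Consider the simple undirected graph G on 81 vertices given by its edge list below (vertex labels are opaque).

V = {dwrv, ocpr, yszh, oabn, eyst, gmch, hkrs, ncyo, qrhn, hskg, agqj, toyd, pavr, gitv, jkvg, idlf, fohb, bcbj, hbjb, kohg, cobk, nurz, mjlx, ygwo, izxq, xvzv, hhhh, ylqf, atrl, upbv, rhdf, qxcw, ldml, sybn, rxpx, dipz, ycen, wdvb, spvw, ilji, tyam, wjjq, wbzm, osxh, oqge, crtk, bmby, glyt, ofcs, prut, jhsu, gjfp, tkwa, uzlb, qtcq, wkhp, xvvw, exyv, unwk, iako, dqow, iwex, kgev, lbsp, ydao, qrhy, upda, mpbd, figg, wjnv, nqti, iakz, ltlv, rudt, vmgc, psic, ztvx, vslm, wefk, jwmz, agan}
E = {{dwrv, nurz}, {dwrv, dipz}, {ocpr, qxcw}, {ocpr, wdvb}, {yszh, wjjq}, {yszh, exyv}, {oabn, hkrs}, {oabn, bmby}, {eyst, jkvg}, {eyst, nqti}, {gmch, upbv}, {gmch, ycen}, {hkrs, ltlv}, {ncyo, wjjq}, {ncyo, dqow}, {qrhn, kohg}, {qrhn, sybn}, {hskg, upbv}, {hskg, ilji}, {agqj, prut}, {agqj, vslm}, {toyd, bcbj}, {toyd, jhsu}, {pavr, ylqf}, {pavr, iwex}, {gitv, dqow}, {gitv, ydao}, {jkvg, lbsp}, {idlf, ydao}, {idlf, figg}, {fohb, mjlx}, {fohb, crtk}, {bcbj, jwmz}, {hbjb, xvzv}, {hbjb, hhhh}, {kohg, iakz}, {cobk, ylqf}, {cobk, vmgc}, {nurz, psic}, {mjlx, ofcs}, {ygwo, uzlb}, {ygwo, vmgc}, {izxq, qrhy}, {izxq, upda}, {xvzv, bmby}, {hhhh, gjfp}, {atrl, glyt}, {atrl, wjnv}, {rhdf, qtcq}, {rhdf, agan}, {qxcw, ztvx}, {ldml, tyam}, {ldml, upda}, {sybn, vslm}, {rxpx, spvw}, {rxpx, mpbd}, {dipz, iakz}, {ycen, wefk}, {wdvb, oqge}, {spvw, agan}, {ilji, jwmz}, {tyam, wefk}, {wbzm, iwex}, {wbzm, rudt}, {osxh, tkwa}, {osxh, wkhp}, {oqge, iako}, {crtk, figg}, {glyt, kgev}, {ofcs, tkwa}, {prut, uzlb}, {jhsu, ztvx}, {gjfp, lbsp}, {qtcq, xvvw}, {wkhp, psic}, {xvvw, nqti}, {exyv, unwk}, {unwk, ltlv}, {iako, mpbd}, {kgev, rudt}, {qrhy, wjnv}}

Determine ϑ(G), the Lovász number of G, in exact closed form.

N(oqge) = {wdvb, iako}, |N(oqge)| = 2.
deg(tkwa) = 2; N(tkwa) = {osxh, ofcs}.
N(prut) = {agqj, uzlb}, |N(prut)| = 2.
deg(ilji) = 2; N(ilji) = {hskg, jwmz}.
Regular of degree 2 on 81 vertices: the odd cycle C_{81}.
A has 41 distinct eigenvalues ≈ [2.0, 1.99399, 1.97598, 1.94609, 1.9045, 1.85145, 1.78727, 1.71233, 1.6271, 1.53209, 1.42786, 1.31504, 1.19432, 1.06641, 0.93209, 0.79216, 0.64747, 0.49888, 0.3473, 0.19362, 0.03878, -0.11629, -0.27066, -0.42341, -0.57361, -0.72036, -0.86277, -1.0, -1.13121, -1.25562, -1.37248, -1.48109, -1.58079, -1.67098, -1.75112, -1.82073, -1.87939, -1.92674, -1.96251, -1.98648, -1.9985].
Lovász (edge-transitive): ϑ = −81·(-2*cos(pi/81))/((2)−(-2*cos(pi/81))) = 81*cos(pi/81)/(cos(pi/81) + 1).
Numerically 40.484765310.
40 ≤ 81*cos(pi/81)/(cos(pi/81) + 1) ≤ 41: both strict.

81*cos(pi/81)/(cos(pi/81) + 1)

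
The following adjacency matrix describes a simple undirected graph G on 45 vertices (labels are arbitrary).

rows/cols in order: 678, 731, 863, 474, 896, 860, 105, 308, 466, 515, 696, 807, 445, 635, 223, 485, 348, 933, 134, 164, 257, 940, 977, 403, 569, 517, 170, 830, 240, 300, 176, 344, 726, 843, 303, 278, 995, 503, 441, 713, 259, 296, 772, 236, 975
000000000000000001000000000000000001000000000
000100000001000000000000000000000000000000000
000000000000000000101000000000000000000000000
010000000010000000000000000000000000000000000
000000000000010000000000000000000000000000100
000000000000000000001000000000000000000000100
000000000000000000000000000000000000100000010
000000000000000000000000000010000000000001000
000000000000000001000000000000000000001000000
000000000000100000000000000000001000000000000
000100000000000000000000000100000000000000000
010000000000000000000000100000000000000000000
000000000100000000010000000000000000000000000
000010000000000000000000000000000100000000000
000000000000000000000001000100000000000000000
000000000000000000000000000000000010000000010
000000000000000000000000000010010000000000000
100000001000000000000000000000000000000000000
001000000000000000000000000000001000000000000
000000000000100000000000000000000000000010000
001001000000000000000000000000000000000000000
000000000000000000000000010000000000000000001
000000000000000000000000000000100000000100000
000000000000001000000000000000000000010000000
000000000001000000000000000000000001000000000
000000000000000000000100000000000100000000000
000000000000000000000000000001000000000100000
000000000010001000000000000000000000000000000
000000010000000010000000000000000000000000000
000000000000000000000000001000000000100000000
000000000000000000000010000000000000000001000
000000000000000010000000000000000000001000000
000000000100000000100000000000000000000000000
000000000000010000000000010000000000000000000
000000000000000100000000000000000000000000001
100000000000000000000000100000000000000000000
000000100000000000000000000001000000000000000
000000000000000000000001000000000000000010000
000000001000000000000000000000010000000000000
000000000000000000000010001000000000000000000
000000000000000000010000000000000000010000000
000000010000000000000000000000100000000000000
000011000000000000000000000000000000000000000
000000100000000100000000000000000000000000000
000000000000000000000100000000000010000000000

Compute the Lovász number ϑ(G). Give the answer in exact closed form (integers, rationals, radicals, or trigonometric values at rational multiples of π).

deg(995) = 2; N(995) = {105, 300}.
deg(696) = 2; N(696) = {474, 830}.
deg(348) = 2; N(348) = {240, 344}.
N(344) = {348, 441}, |N(344)| = 2.
45-vertex 2-regular graph: the odd cycle C_{45}.
A has 23 distinct eigenvalues ≈ [2.0, 1.98054, 1.92252, 1.82709, 1.6961, 1.53209, 1.33826, 1.11839, 0.87674, 0.61803, 0.3473, 0.0698, -0.20906, -0.48384, -0.74921, -1.0, -1.23132, -1.43868, -1.61803, -1.7659, -1.87939, -1.9563, -1.99513].
With N=45: ϑ(G) = 45·(-(-1)*2*cos(pi/45))/(2−(-2*cos(pi/45))) = 45*cos(pi/45)/(cos(pi/45) + 1).
= 22.4726… (decimal).
Check 22 ≤ 45*cos(pi/45)/(cos(pi/45) + 1) ≤ 23: both strict.

45*cos(pi/45)/(cos(pi/45) + 1)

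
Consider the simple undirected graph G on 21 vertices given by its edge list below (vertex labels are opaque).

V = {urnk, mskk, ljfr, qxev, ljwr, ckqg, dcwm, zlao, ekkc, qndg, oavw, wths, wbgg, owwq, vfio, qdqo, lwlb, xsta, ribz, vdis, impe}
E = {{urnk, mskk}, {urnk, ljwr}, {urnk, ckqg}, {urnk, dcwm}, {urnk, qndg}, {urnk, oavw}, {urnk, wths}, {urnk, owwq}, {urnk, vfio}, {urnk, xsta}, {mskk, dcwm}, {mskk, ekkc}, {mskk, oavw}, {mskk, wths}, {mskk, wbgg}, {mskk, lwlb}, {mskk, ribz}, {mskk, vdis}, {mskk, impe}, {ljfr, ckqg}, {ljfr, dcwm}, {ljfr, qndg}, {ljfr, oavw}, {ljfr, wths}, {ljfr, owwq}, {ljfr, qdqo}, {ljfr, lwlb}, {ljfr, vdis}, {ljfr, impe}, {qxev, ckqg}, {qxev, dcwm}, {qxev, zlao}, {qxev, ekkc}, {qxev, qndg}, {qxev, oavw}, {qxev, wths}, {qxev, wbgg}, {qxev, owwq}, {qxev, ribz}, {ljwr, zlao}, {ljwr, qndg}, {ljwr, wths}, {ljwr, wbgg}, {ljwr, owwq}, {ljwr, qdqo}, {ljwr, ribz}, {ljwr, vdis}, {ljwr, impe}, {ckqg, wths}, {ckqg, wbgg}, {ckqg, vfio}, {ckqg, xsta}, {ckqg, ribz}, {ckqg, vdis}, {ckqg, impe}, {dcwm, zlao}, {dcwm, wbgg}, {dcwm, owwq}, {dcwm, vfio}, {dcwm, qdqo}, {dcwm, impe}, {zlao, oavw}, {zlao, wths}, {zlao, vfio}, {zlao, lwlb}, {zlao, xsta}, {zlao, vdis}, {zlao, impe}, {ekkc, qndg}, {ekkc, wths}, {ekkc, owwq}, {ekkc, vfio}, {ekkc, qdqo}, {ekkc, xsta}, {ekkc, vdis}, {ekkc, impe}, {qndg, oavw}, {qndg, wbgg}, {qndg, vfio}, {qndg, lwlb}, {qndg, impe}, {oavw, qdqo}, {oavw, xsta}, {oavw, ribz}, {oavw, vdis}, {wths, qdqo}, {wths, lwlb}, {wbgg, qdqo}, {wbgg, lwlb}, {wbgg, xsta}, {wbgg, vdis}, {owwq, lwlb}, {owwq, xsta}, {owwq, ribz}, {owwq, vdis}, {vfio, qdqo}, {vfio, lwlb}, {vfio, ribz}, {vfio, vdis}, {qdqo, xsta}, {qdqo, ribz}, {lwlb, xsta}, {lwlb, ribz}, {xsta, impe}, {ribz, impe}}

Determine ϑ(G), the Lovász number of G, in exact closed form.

6

N(qndg) = {urnk, ljfr, qxev, ljwr, ekkc, oavw, wbgg, vfio, lwlb, impe}, |N(qndg)| = 10.
Vertex wbgg has 10 neighbors: mskk, qxev, ljwr, ckqg, dcwm, qndg, qdqo, lwlb, xsta, vdis.
Vertex vfio has 10 neighbors: urnk, ckqg, dcwm, zlao, ekkc, qndg, qdqo, lwlb, ribz, vdis.
N(zlao) = {qxev, ljwr, dcwm, oavw, wths, vfio, lwlb, xsta, vdis, impe}, |N(zlao)| = 10.
21-vertex 10-regular graph: this is K(7,2), the Kneser graph.
spec(A) ≈ [10.0, 1.0, -4.0] (distinct, 5 d.p.).
Lovász (edge-transitive): ϑ = −21·(-4)/((10)−(-4)) = 6.
ϑ(G) ≈ 6.0000.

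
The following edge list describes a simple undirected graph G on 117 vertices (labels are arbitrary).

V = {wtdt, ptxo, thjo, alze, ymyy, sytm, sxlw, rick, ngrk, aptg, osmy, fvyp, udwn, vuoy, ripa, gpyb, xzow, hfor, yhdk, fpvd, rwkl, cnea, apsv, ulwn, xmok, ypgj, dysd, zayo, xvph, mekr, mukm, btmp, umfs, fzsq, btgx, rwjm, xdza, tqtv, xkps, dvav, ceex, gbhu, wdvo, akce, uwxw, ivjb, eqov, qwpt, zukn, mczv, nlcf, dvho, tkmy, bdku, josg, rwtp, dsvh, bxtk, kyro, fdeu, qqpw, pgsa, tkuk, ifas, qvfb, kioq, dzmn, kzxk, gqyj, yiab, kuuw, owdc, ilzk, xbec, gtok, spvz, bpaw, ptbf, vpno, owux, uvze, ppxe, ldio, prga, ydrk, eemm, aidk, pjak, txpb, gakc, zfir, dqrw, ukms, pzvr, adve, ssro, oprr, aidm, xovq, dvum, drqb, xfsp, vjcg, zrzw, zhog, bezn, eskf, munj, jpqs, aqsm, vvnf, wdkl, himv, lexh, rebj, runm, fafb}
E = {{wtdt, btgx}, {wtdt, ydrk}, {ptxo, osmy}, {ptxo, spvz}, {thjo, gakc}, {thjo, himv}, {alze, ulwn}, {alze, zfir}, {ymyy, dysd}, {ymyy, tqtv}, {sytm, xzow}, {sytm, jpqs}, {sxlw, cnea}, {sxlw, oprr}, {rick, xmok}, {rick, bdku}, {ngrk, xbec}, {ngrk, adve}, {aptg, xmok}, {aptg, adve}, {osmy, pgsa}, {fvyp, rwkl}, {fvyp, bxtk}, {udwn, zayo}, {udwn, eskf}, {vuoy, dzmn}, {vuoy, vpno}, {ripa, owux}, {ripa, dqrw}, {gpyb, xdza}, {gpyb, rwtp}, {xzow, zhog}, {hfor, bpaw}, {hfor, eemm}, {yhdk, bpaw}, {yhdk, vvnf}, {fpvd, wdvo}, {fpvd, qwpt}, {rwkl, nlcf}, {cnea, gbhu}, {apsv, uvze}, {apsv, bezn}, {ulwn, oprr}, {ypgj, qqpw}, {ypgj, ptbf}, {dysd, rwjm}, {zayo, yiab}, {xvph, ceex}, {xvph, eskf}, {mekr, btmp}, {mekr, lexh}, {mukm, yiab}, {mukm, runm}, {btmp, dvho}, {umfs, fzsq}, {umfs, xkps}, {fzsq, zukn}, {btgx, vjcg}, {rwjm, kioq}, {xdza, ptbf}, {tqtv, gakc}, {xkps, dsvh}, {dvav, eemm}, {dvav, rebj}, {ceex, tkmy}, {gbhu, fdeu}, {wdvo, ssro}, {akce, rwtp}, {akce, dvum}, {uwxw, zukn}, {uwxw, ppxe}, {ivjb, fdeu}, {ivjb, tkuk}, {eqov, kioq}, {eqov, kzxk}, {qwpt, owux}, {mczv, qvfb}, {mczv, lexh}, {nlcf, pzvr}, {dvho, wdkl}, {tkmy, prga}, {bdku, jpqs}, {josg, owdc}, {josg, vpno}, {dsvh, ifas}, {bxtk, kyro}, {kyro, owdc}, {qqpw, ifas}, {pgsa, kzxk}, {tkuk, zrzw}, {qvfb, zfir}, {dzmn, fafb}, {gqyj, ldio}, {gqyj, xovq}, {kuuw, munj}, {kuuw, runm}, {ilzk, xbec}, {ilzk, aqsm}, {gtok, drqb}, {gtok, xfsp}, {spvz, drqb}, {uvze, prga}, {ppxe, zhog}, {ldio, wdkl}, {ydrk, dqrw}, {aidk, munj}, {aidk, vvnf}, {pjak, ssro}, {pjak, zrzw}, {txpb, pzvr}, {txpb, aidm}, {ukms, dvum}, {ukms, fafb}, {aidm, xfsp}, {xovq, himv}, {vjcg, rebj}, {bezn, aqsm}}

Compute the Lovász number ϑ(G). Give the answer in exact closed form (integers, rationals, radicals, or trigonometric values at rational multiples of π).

deg(tkmy) = 2; N(tkmy) = {ceex, prga}.
N(xkps) = {umfs, dsvh}, |N(xkps)| = 2.
Vertex alze has 2 neighbors: ulwn, zfir.
N(ripa) = {owux, dqrw}, |N(ripa)| = 2.
117-vertex 2-regular graph: the odd cycle C_{117}.
spec(A) ≈ [2.0, 1.9971, 1.9885, 1.9741, 1.954, 1.9283, 1.8971, 1.8603, 1.8182, 1.7709, 1.7185, 1.6611, 1.5989, 1.5321, 1.4609, 1.3854, 1.306, 1.2228, 1.1361, 1.0461, 0.9531, 0.8574, 0.7592, 0.6587, 0.5564, 0.4525, 0.3473, 0.2411, 0.1342, 0.0269, -0.0805, -0.1877, -0.2943, -0.4001, -0.5047, -0.6078, -0.7092, -0.8086, -0.9056, -1.0, -1.0915, -1.1799, -1.2649, -1.3462, -1.4237, -1.497, -1.5661, -1.6306, -1.6904, -1.7453, -1.7952, -1.84, -1.8794, -1.9134, -1.9419, -1.9648, -1.982, -1.9935, -1.9993] (distinct, 4 d.p.).
Lovász (edge-transitive): ϑ = −117·(-2*cos(pi/117))/((2)−(-2*cos(pi/117))) = 117*cos(pi/117)/(cos(pi/117) + 1).
ϑ(G) ≈ 58.4894543.
α=58, χ(Ḡ)=59; ϑ=117*cos(pi/117)/(cos(pi/117) + 1) lies between (both strict).

117*cos(pi/117)/(cos(pi/117) + 1)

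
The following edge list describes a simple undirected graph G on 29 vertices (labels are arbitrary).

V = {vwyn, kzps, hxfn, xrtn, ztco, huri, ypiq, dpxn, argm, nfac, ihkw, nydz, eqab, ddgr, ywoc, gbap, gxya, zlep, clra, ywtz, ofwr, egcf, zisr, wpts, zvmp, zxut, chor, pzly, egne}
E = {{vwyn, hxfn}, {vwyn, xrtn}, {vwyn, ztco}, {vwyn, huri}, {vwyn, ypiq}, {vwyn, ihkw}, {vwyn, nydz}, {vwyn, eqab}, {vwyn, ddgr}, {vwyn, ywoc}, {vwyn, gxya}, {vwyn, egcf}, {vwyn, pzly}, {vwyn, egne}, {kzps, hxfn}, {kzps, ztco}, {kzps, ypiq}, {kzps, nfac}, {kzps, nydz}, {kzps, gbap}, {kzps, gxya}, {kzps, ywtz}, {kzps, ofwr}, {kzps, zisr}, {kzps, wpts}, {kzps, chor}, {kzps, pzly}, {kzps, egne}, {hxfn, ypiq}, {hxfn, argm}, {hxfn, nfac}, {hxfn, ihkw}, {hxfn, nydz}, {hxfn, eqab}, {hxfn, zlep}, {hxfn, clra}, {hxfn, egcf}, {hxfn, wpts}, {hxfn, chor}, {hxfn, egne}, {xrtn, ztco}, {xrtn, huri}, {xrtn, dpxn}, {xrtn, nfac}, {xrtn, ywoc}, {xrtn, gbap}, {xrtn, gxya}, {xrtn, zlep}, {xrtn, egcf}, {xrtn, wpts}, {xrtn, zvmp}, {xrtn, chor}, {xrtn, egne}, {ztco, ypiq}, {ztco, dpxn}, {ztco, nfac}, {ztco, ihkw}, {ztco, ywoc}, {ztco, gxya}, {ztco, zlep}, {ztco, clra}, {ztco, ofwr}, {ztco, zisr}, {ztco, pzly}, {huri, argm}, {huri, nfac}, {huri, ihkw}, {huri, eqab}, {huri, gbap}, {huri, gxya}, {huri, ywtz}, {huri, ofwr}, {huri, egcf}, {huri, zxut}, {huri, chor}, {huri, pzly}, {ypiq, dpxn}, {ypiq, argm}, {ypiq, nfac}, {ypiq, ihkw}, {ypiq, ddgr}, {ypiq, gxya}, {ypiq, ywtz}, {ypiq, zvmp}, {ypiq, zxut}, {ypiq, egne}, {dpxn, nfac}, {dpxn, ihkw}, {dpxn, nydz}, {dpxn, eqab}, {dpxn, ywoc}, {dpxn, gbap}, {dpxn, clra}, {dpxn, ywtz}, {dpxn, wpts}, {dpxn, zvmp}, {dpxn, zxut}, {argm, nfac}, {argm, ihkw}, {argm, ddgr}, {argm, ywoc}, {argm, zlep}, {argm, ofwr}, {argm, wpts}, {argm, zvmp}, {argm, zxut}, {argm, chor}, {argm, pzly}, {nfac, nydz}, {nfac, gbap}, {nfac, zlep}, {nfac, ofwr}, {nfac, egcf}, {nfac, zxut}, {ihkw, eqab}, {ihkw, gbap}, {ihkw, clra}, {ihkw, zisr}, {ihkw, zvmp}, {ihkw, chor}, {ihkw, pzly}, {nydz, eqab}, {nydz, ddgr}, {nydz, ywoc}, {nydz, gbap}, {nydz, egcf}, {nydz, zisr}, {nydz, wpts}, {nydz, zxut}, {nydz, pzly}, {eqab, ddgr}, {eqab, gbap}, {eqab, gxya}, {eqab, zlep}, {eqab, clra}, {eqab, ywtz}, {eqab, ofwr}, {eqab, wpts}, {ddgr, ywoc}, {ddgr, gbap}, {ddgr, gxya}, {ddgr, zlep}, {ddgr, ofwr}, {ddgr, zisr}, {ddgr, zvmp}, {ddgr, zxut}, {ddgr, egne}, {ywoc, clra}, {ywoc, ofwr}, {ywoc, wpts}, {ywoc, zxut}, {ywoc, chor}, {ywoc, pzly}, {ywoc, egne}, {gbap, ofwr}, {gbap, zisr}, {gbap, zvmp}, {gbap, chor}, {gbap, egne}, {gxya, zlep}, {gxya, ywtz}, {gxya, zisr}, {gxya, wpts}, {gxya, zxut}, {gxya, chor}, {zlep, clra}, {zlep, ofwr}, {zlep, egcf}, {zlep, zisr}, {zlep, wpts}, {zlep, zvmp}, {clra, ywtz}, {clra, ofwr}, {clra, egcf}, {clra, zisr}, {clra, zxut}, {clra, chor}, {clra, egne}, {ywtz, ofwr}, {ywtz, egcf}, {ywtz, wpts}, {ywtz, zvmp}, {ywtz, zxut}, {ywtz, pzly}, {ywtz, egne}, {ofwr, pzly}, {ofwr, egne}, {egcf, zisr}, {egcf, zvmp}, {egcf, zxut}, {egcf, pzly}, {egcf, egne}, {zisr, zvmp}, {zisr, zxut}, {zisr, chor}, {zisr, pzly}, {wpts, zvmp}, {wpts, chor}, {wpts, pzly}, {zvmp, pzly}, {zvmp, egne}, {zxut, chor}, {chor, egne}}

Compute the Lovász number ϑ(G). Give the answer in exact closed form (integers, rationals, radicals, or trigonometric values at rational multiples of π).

sqrt(29)

Vertex egcf has 14 neighbors: vwyn, hxfn, xrtn, huri, nfac, nydz, zlep, clra, ywtz, zisr, zvmp, zxut, pzly, egne.
N(nydz) = {vwyn, kzps, hxfn, dpxn, nfac, eqab, ddgr, ywoc, gbap, egcf, zisr, wpts, zxut, pzly}, |N(nydz)| = 14.
deg(gxya) = 14; N(gxya) = {vwyn, kzps, xrtn, ztco, huri, ypiq, eqab, ddgr, zlep, ywtz, zisr, wpts, zxut, chor}.
Vertex dpxn has 14 neighbors: xrtn, ztco, ypiq, nfac, ihkw, nydz, eqab, ywoc, gbap, clra, ywtz, wpts, zvmp, zxut.
G on 29 vertices is 14-regular; SR(29,14,6,7) — a Paley graph.
A has 3 distinct eigenvalues ≈ [14.0, 2.19258, -3.19258].
Lovász: ϑ = −29(-sqrt(29)/2 - 1/2)/(14+-(-sqrt(29)/2 - 1/2)) = sqrt(29).
ϑ(G) ≈ 5.3852.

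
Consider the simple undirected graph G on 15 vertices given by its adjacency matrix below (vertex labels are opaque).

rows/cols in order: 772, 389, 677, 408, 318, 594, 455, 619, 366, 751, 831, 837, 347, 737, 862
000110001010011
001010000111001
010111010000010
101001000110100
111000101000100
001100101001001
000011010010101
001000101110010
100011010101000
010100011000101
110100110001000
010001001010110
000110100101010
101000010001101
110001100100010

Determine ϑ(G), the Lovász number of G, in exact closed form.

N(772) = {408, 318, 366, 831, 737, 862}, |N(772)| = 6.
deg(619) = 6; N(619) = {677, 455, 366, 751, 831, 737}.
Vertex 594 has 6 neighbors: 677, 408, 455, 366, 837, 862.
Vertex 455 has 6 neighbors: 318, 594, 619, 831, 347, 862.
deg(v) = 6 for all v (|V|=15); this is K(6,2), the Kneser graph.
A has 3 distinct eigenvalues ≈ [6.0, 1.0, -3.0].
ϑ = −N·λ_min/(λ_max−λ_min) = −15·(-3)/(6−(-3)) = 5.
≈ 5.0000 (to 4 d.p.).

5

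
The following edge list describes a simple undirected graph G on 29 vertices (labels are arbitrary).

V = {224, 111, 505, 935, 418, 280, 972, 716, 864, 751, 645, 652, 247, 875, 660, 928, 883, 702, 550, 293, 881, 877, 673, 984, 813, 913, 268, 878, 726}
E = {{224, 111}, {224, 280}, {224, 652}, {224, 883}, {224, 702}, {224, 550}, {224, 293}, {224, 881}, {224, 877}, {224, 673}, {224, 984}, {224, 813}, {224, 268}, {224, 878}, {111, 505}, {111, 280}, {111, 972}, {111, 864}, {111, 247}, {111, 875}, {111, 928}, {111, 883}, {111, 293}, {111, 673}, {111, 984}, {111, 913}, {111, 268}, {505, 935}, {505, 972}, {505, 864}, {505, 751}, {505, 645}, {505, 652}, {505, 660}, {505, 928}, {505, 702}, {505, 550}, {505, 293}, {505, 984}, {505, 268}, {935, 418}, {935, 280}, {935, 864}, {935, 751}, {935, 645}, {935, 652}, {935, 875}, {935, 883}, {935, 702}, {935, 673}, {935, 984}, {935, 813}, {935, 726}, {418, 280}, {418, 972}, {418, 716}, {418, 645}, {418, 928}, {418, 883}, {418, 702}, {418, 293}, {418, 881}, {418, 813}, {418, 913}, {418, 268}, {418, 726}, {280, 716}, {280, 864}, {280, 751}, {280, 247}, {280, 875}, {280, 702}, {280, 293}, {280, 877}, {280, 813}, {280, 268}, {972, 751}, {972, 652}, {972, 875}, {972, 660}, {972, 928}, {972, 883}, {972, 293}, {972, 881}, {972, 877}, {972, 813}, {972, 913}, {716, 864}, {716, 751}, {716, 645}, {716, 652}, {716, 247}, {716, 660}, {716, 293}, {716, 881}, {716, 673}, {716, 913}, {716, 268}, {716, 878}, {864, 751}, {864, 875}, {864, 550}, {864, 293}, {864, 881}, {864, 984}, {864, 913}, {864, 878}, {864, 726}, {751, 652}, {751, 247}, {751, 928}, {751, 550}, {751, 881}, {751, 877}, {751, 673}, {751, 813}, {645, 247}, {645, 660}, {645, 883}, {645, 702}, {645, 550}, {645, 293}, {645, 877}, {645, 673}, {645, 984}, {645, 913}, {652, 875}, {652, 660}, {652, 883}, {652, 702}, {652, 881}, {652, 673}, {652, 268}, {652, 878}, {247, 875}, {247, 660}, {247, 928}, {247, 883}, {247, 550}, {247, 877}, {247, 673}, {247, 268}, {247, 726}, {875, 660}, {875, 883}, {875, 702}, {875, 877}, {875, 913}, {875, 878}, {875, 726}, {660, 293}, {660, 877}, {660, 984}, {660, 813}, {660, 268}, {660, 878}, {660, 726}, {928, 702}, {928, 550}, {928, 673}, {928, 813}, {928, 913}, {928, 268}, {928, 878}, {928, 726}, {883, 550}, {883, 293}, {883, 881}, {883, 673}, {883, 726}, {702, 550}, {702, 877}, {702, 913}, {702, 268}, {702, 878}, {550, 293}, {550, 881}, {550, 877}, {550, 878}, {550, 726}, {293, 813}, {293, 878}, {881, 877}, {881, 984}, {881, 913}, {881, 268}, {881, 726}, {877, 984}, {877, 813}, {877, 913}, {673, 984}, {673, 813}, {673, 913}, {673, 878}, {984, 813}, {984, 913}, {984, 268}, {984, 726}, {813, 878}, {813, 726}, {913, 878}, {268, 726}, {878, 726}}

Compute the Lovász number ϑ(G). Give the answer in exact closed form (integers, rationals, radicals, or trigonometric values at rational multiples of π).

sqrt(29)

deg(913) = 14; N(913) = {111, 418, 972, 716, 864, 645, 875, 928, 702, 881, 877, 673, 984, 878}.
deg(716) = 14; N(716) = {418, 280, 864, 751, 645, 652, 247, 660, 293, 881, 673, 913, 268, 878}.
deg(813) = 14; N(813) = {224, 935, 418, 280, 972, 751, 660, 928, 293, 877, 673, 984, 878, 726}.
Vertex 505 has 14 neighbors: 111, 935, 972, 864, 751, 645, 652, 660, 928, 702, 550, 293, 984, 268.
deg(v) = 14 for all v (|V|=29); strongly regular (29,14,6,7).
Distinct eigenvalues (to 6 d.p.): [14.0, 2.192582, -3.192582].
With N=29: ϑ(G) = 29·(-(-sqrt(29)/2 - 1/2))/(14−(-sqrt(29)/2 - 1/2)) = sqrt(29).
Numerically 5.38516481.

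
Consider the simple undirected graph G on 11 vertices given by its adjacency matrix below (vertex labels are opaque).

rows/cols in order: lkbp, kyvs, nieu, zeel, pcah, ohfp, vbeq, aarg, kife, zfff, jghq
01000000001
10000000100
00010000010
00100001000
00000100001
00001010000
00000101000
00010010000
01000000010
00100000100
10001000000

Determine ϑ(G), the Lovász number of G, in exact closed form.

11*cos(pi/11)/(cos(pi/11) + 1)

deg(ohfp) = 2; N(ohfp) = {pcah, vbeq}.
N(lkbp) = {kyvs, jghq}, |N(lkbp)| = 2.
Vertex jghq has 2 neighbors: lkbp, pcah.
Vertex zfff has 2 neighbors: nieu, kife.
Every vertex has degree 2 (N=11); a single 11-cycle (edge-transitive).
Distinct eigenvalues (to 5 d.p.): [2.0, 1.68251, 0.83083, -0.28463, -1.30972, -1.91899].
−11·(-2*cos(pi/11)) / ((2)−(-2*cos(pi/11))) = 11*cos(pi/11)/(cos(pi/11) + 1) = ϑ(G).
ϑ(G) ≈ 5.386302912.
Sandwich: α(G)=5 ≤ ϑ(G)=11*cos(pi/11)/(cos(pi/11) + 1) ≤ χ(Ḡ)=6 (both strict).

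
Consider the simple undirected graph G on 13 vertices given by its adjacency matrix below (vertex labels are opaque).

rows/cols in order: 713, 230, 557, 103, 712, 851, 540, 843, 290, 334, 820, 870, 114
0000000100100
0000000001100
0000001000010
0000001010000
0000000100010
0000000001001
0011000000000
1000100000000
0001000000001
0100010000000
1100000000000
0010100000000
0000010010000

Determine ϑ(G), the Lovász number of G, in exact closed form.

N(103) = {540, 290}, |N(103)| = 2.
N(712) = {843, 870}, |N(712)| = 2.
deg(114) = 2; N(114) = {851, 290}.
Vertex 870 has 2 neighbors: 557, 712.
Regular of degree 2 on 13 vertices: the odd cycle C_{13}.
Distinct eigenvalues (to 6 d.p.): [2.0, 1.770912, 1.136129, 0.241073, -0.70921, -1.497021, -1.941884].
λ_max=2, λ_min=-2*cos(pi/13); ϑ = −13·λ_min/(λ_max−λ_min) = 13*cos(pi/13)/(cos(pi/13) + 1).
ϑ(G) ≈ 6.404169.
α=6, χ(Ḡ)=7; ϑ=13*cos(pi/13)/(cos(pi/13) + 1) lies between (both strict).

13*cos(pi/13)/(cos(pi/13) + 1)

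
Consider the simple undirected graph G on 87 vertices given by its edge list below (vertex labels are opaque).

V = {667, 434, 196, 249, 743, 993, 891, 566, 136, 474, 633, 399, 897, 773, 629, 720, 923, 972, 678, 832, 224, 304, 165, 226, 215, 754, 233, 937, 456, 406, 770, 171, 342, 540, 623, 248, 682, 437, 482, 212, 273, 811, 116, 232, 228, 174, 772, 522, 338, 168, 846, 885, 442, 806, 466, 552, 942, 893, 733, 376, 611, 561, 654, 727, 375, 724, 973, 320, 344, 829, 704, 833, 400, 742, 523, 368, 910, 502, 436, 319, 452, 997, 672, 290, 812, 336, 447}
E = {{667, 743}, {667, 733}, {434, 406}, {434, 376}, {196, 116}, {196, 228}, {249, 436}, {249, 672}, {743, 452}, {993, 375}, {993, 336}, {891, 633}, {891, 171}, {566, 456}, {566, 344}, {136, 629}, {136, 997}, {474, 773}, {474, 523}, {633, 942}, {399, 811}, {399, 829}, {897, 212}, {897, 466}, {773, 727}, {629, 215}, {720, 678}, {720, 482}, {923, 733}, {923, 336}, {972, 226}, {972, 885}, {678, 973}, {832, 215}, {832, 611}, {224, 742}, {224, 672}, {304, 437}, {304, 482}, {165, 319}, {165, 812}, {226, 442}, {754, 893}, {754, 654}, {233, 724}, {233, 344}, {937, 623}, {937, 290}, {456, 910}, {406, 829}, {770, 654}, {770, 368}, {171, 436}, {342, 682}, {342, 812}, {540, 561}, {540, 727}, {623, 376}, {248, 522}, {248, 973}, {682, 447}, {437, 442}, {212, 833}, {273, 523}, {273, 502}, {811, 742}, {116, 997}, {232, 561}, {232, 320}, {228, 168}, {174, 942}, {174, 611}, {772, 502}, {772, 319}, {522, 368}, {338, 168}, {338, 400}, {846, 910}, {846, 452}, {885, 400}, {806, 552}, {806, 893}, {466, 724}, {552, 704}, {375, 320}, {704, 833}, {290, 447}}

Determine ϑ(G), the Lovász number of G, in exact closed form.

deg(502) = 2; N(502) = {273, 772}.
deg(742) = 2; N(742) = {224, 811}.
N(136) = {629, 997}, |N(136)| = 2.
Vertex 672 has 2 neighbors: 249, 224.
2-regular, N=87; connected 2-regular on 87 ⇒ C_{87}.
spec(A) ≈ [2.0, 1.995, 1.979, 1.953, 1.917, 1.871, 1.815, 1.75, 1.675, 1.592, 1.501, 1.401, 1.295, 1.181, 1.062, 0.937, 0.807, 0.673, 0.535, 0.395, 0.252, 0.108, -0.036, -0.18, -0.324, -0.465, -0.604, -0.74, -0.872, -1.0, -1.122, -1.239, -1.349, -1.452, -1.547, -1.635, -1.714, -1.784, -1.844, -1.895, -1.936, -1.967, -1.988, -1.999] (distinct, 3 d.p.).
Lovász: ϑ = −87(-2*cos(pi/87))/(2+-(-1)*2*cos(pi/87)) = 87*cos(pi/87)/(cos(pi/87) + 1).
≈ 43.485816 (to 6 d.p.).
43 ≤ 87*cos(pi/87)/(cos(pi/87) + 1) ≤ 44: both strict.

87*cos(pi/87)/(cos(pi/87) + 1)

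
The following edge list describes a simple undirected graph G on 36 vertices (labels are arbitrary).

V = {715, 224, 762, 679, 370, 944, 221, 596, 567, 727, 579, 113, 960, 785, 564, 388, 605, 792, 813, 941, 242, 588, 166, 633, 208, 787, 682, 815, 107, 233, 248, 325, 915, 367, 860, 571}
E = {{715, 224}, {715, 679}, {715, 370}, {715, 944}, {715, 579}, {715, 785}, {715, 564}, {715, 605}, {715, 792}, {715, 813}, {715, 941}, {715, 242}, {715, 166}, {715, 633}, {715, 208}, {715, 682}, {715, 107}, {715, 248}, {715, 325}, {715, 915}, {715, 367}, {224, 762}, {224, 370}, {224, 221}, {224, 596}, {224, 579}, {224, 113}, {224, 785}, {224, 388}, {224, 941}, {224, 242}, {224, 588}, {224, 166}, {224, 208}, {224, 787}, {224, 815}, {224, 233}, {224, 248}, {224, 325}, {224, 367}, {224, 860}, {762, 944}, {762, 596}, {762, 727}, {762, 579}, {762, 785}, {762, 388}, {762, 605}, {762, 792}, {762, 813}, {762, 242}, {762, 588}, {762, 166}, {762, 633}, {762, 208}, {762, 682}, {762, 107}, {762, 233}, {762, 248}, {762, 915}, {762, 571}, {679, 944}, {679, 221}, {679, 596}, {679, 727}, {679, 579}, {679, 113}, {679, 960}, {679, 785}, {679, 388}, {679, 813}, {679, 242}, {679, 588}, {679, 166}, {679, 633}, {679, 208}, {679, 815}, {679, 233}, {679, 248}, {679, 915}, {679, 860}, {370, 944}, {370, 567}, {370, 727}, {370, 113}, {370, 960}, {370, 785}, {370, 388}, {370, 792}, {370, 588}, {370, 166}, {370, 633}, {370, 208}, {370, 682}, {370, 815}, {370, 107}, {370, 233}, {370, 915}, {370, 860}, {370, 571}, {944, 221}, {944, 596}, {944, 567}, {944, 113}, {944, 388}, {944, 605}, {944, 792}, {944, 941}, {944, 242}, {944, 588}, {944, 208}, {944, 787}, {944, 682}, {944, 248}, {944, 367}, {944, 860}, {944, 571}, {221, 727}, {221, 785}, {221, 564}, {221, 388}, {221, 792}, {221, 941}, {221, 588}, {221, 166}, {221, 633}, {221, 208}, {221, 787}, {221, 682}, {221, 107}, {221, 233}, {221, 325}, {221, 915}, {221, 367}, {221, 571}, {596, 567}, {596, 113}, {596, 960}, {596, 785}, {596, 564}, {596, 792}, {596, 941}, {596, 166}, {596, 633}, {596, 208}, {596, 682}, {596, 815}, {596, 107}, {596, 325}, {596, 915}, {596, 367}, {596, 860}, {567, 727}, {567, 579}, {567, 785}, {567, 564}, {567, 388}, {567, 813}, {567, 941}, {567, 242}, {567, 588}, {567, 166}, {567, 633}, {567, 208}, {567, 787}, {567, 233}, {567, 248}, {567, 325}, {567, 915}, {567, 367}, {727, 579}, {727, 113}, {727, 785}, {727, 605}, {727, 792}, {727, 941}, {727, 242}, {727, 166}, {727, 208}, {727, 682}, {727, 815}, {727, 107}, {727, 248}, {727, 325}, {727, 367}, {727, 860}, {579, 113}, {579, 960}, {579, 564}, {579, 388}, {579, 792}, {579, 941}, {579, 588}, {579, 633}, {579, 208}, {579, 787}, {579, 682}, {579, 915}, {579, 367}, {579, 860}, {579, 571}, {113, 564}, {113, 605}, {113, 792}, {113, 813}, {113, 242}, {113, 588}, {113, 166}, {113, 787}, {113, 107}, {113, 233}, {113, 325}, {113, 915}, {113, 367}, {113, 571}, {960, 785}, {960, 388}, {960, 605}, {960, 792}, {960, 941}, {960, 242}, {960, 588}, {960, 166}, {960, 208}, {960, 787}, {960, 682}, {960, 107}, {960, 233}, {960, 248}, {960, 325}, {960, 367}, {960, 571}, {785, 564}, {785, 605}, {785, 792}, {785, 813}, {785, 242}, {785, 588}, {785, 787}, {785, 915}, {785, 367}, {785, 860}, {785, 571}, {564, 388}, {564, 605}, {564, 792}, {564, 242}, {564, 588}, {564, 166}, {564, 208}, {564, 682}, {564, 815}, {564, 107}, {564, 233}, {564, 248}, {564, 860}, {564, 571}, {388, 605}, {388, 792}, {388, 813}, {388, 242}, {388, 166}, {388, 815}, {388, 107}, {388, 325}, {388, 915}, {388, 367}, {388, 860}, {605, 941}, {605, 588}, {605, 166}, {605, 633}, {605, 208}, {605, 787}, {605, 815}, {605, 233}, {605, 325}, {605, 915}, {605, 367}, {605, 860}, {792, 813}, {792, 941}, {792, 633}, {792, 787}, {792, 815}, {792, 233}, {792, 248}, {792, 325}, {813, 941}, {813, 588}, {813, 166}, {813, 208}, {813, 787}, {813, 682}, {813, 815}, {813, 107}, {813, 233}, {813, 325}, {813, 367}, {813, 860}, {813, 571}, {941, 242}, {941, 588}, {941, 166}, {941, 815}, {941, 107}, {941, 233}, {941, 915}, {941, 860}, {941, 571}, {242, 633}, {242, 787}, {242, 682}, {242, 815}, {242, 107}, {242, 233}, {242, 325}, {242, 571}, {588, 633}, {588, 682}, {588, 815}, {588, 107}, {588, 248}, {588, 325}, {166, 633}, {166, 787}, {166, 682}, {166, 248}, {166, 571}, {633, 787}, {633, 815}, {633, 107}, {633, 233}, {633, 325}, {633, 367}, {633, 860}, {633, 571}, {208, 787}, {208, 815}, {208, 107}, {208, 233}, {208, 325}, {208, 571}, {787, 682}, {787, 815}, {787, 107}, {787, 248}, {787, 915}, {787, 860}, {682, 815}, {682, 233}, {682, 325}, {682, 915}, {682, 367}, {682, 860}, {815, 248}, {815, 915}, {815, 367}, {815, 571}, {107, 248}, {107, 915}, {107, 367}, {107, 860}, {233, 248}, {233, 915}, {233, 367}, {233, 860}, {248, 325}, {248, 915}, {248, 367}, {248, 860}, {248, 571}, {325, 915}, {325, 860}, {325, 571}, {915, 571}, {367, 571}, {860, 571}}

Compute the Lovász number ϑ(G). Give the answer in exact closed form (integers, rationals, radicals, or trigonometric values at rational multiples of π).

8

N(588) = {224, 762, 679, 370, 944, 221, 567, 579, 113, 960, 785, 564, 605, 813, 941, 633, 682, 815, 107, 248, 325}, |N(588)| = 21.
deg(633) = 21; N(633) = {715, 762, 679, 370, 221, 596, 567, 579, 605, 792, 242, 588, 166, 787, 815, 107, 233, 325, 367, 860, 571}.
N(915) = {715, 762, 679, 370, 221, 596, 567, 579, 113, 785, 388, 605, 941, 787, 682, 815, 107, 233, 248, 325, 571}, |N(915)| = 21.
deg(787) = 21; N(787) = {224, 944, 221, 567, 579, 113, 960, 785, 605, 792, 813, 242, 166, 633, 208, 682, 815, 107, 248, 915, 860}.
21-regular, N=36; this is K(9,2), the Kneser graph.
Distinct eigenvalues (to 4 d.p.): [21.0, 1.0, -6.0].
−36·(-6) / ((21)−(-6)) = 8 = ϑ(G).
= 8.000000000… (decimal).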